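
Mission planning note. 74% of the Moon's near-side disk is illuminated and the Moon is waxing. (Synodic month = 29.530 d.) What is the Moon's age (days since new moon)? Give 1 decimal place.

9.7 days

Invert f = (1 − cos θ)/2 to get cos θ = 1 − 2(0.74) = -0.480, hence θ₀ = arccos -0.480 = 118.7°.
The Moon is waxing (0°–180°), so θ = 118.7° directly.
Age = 29.530 × 118.7°/360° ≈ 9.74 days.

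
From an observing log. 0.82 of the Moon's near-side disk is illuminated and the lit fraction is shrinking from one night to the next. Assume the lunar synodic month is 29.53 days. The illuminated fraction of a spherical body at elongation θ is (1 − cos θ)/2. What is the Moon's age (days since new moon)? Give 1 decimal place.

18.9 days

Invert f = (1 − cos θ)/2 to get cos θ = 1 − 2(0.82) = -0.640, hence θ₀ = arccos -0.640 = 129.8°.
A waning Moon lies in 180°–360°, so θ = 360° − 129.8° = 230.2°.
At 360°/29.53 d per day, 230.2° corresponds to 18.88 days.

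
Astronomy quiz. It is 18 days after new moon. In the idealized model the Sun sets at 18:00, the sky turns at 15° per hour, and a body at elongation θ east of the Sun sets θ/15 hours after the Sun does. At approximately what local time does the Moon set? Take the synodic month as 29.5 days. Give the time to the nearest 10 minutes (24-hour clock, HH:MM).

Phase angle: θ = 360°·(18 d)/(29.5 d) = 219.7°.
Delay after the Sun = 219.7° / (15°/h) ≈ 14.64 h.
18:00 + 14.644 h ≈ 08:39 → 08:40 to the nearest ten minutes.

08:40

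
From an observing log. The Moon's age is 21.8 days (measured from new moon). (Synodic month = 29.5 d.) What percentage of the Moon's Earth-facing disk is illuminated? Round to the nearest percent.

53%

The Moon has covered 21.8/29.5 of its cycle, so θ ≈ 360° × 21.8/29.5 = 266.0°.
Illuminated fraction = (1 − cos 266.0°)/2 = (1 − (-0.069))/2 ≈ 0.535, so 53%.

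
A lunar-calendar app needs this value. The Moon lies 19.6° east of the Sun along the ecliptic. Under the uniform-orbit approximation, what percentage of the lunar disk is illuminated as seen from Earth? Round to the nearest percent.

3%

cos 19.6° = 0.942, so f = (1 − 0.942)/2 = 0.029, i.e. 3%.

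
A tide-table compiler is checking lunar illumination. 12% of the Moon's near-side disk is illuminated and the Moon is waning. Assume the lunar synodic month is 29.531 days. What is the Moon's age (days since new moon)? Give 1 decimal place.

cos θ = 1 − 2f = 0.760, giving a principal value of 40.5°.
A waning Moon lies in 180°–360°, so θ = 360° − 40.5° = 319.5°.
That fraction of the synodic month is 319.5/360 × 29.531 d ≈ 26.21 d.

26.2 days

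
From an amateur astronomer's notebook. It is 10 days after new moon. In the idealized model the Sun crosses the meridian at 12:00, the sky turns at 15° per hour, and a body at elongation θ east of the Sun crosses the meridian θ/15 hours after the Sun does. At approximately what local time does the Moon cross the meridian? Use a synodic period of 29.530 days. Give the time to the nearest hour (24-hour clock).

20:00

Elongation θ = 360° × 10/29.530 ≈ 121.9°.
Delay after the Sun = 121.9° / (15°/h) ≈ 8.13 h.
12:00 + 8.13 h ≈ 20:08 → 20:00 to the nearest hour.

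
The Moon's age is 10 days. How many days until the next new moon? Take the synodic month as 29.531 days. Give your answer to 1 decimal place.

One full lunation from the last new moon is 29.531 d; remaining = 29.531 − 10 = 19.531 d.

19.5 days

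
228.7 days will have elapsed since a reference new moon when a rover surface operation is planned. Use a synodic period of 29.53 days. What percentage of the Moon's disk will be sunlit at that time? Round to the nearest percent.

52%

228.7 d spans 7 complete synodic months (7 × 29.53 = 206.71 d) plus 21.99 d.
The Moon has covered 21.99/29.53 of its cycle, so θ ≈ 360° × 21.99/29.53 = 268.1°.
With cos θ = (-0.034), the lit fraction is (1 − (-0.034))/2 ≈ 0.517, so 52%.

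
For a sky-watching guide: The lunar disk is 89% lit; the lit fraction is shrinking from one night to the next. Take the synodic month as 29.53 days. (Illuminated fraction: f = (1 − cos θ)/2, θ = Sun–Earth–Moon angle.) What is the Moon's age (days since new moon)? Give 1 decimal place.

17.9 days

From f = (1 − cos θ)/2: cos θ = 1 − 2×0.89 = -0.780; arccos → 141.3°.
A waning Moon lies in 180°–360°, so θ = 360° − 141.3° = 218.7°.
Age = 29.53 × 218.7°/360° ≈ 17.94 days.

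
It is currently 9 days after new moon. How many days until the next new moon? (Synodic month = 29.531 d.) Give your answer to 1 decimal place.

20.5 days

One full lunation from the last new moon is 29.531 d; remaining = 29.531 − 9 = 20.531 d.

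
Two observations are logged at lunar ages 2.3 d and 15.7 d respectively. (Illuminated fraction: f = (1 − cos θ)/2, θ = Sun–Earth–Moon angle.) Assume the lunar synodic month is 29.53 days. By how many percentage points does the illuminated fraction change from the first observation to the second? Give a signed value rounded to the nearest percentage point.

+93 pp

θ₁ = 360° × 2.3/29.53 = 28.0°, f₁ = (1 − cos θ₁)/2 = 0.059.
θ₂ = 360° × 15.7/29.53 = 191.4°, f₂ = (1 − cos θ₂)/2 = 0.990.
Change = f₂ − f₁ = +0.931 → +93 percentage points.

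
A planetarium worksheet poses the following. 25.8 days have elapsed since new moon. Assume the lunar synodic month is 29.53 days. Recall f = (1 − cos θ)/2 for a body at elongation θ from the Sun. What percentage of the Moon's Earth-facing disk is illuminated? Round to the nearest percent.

The Moon has covered 25.8/29.53 of its cycle, so θ ≈ 360° × 25.8/29.53 = 314.5°.
With cos θ = 0.701, the lit fraction is (1 − 0.701)/2 ≈ 0.149, so 15%.

15%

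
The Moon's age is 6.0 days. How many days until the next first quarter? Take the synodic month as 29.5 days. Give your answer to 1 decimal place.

1.4 days

First quarter occurs at elongation 90°, i.e. at age 29.5 × 90/360 = 7.375 d.
So 1.375 days remain (7.375 − 6.0).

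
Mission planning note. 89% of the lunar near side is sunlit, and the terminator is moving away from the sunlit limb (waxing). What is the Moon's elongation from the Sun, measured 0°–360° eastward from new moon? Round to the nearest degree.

141°

From f = (1 − cos θ)/2: cos θ = 1 − 2×0.89 = -0.780; arccos → 141.3°.
The Moon is waxing (0°–180°), so θ = 141.3° directly.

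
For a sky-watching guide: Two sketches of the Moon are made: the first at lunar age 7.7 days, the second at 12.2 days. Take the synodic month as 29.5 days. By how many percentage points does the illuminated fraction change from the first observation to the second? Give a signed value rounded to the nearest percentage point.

+39 percentage points

θ₁ = 360° × 7.7/29.5 = 94.0°, f₁ = (1 − cos θ₁)/2 = 0.535.
θ₂ = 360° × 12.2/29.5 = 148.9°, f₂ = (1 − cos θ₂)/2 = 0.928.
Change = f₂ − f₁ = +0.393 → +39 percentage points.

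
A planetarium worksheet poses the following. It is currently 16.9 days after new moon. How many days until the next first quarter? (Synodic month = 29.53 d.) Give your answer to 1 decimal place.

First quarter is 0.25 of the way through the cycle: age 0.25 × 29.53 = 7.383 d.
This lunation's first quarter (7.383 d) has passed, so add one period: 36.913 − 16.9 = 20.013 days.

20.0 days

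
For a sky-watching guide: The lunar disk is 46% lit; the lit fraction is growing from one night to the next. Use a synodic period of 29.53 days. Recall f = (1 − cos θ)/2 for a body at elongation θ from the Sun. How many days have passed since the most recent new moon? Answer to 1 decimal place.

7.0 days

cos θ = 1 − 2f = 0.080, giving a principal value of 85.4°.
Before full moon the principal value applies: θ = 85.4°.
That fraction of the synodic month is 85.4/360 × 29.53 d ≈ 7.01 d.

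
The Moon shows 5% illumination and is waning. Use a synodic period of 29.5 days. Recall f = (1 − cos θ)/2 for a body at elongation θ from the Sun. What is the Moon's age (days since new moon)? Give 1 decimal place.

27.4 days

cos θ = 1 − 2f = 0.900, giving a principal value of 25.8°.
Waning ⇒ past full, so θ = 360° − 25.8° = 334.2°.
Age = 29.5 × 334.2°/360° ≈ 27.38 days.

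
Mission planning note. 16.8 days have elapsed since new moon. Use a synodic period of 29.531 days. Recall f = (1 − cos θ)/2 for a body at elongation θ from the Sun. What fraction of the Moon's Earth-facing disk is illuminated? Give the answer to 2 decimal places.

The Moon has covered 16.8/29.531 of its cycle, so θ ≈ 360° × 16.8/29.531 = 204.8°.
With cos θ = (-0.908), the lit fraction is (1 − (-0.908))/2 ≈ 0.954.

0.95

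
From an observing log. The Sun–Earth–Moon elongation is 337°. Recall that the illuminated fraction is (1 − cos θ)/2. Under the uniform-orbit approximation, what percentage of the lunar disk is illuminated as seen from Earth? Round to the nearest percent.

f = (1 − cos 337°)/2 = (1 − 0.921)/2 ≈ 0.040, i.e. 4%.

4%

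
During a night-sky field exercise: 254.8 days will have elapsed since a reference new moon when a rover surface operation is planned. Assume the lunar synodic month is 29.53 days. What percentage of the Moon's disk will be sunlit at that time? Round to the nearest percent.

85%

254.8/29.53 = 8.629 lunations, so 8 complete cycles and 18.56 d into the next.
Phase angle: θ = 360°·(18.56 d)/(29.53 d) = 226.3°.
Illuminated fraction = (1 − cos 226.3°)/2 = (1 − (-0.691))/2 ≈ 0.846, so 85%.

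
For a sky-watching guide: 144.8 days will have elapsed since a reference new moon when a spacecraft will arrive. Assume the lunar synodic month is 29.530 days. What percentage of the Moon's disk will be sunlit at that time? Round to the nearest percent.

9%

144.8 d spans 4 complete synodic months (4 × 29.530 = 118.12 d) plus 26.68 d.
Elongation θ = 360° × 26.68/29.530 ≈ 325.3°.
cos 325.3° = 0.822, so f = (1 − 0.822)/2 = 0.089, so 9%.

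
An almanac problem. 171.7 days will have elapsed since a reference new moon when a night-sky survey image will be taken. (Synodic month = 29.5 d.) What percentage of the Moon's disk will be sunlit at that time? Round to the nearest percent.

Reduce mod P: 171.7 − 5×29.5 = 24.20 d into the current lunation.
Elongation θ = 360° × 24.20/29.5 ≈ 295.3°.
With cos θ = 0.428, the lit fraction is (1 − 0.428)/2 ≈ 0.286, so 29%.

29%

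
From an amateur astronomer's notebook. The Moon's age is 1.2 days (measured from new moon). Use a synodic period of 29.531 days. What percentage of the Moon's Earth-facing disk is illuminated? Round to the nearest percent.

2%

Elongation θ = 360° × 1.2/29.531 ≈ 14.6°.
Illuminated fraction = (1 − cos 14.6°)/2 = (1 − 0.968)/2 ≈ 0.016, so 2%.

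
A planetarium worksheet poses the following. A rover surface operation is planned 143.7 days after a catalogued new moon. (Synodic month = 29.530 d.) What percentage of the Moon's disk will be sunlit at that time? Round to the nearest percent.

17%

143.7 d spans 4 complete synodic months (4 × 29.530 = 118.12 d) plus 25.58 d.
The Moon has covered 25.58/29.530 of its cycle, so θ ≈ 360° × 25.58/29.530 = 311.8°.
Illuminated fraction = (1 − cos 311.8°)/2 = (1 − 0.667)/2 ≈ 0.166, so 17%.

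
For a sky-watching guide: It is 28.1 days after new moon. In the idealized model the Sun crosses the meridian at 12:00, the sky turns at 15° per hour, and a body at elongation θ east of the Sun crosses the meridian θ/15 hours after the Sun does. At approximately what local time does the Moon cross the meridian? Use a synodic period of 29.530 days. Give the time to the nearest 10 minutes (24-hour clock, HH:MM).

Phase angle: θ = 360°·(28.1 d)/(29.530 d) = 342.6°.
The Moon trails the Sun by θ/15 = 342.6/15 ≈ 22.84 hours.
12:00 + 22.838 h ≈ 10:50 → 10:50 to the nearest ten minutes.

10:50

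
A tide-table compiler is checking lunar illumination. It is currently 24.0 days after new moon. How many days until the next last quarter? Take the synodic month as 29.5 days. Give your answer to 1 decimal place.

Last quarter is 0.75 of the way through the cycle: age 0.75 × 29.5 = 22.125 d.
This lunation's last quarter (22.125 d) has passed, so add one period: 51.625 − 24.0 = 27.625 days.

27.6 days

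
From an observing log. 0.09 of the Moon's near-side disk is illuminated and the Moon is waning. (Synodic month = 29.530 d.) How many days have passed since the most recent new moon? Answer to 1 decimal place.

cos θ = 1 − 2f = 0.820, giving a principal value of 34.9°.
Since the Moon is past full (waning), take the reflex angle: θ = 360° − 34.9° = 325.1°.
Age = 29.530 × 325.1°/360° ≈ 26.67 days.

26.7 days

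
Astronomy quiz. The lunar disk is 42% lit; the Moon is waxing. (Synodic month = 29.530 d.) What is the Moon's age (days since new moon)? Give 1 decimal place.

From f = (1 − cos θ)/2: cos θ = 1 − 2×0.42 = 0.160; arccos → 80.8°.
The Moon is waxing (0°–180°), so θ = 80.8° directly.
Age = 29.530 × 80.8°/360° ≈ 6.63 days.

6.6 days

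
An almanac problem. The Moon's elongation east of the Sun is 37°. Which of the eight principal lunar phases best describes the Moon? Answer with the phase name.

The waxing crescent sector spans roughly 22°–68°; 37° falls inside it.

waxing crescent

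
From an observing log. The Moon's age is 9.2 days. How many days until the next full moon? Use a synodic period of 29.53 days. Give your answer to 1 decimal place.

5.6 days

Full moon occurs at elongation 180°, i.e. at age 29.53 × 180/360 = 14.765 d.
So 5.565 days remain (14.765 − 9.2).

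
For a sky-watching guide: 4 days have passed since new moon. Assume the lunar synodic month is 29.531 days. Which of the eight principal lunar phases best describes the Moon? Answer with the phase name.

waxing crescent

At 4/29.531 of the cycle, θ ≈ 49° — the waxing crescent range.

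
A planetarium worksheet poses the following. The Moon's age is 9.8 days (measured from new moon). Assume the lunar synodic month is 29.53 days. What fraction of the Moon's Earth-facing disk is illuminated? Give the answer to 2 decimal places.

Phase angle: θ = 360°·(9.8 d)/(29.53 d) = 119.5°.
cos 119.5° = (-0.492), so f = (1 − (-0.492))/2 = 0.746.

0.75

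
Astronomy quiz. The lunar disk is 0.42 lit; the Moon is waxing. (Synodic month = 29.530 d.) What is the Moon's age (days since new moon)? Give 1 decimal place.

6.6 days

Invert f = (1 − cos θ)/2 to get cos θ = 1 − 2(0.42) = 0.160, hence θ₀ = arccos 0.160 = 80.8°.
Waxing ⇒ before full, so θ = 80.8°.
Age = 29.530 × 80.8°/360° ≈ 6.63 days.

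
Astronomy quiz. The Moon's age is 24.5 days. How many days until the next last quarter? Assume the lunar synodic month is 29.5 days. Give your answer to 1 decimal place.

Last quarter occurs at elongation 270°, i.e. at age 29.5 × 270/360 = 22.125 d.
Already past this cycle's last quarter; the next is at 22.125 + 29.5 = 51.625 d, so 51.625 − 24.5 = 27.125 days.

27.1 days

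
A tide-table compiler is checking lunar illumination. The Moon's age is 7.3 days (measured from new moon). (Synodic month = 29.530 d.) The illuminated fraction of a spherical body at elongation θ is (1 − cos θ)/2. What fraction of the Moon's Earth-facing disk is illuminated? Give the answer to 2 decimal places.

0.49

Elongation θ = 360° × 7.3/29.530 ≈ 89.0°.
With cos θ = 0.018, the lit fraction is (1 − 0.018)/2 ≈ 0.491.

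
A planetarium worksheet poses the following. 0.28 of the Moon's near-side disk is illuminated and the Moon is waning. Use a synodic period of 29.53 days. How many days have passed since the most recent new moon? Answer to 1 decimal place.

From f = (1 − cos θ)/2: cos θ = 1 − 2×0.28 = 0.440; arccos → 63.9°.
Since the Moon is past full (waning), take the reflex angle: θ = 360° − 63.9° = 296.1°.
That fraction of the synodic month is 296.1/360 × 29.53 d ≈ 24.29 d.

24.3 days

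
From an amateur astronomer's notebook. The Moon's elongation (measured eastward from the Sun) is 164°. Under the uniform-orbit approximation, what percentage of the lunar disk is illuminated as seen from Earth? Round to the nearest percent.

cos 164° = (-0.961), so f = (1 − (-0.961))/2 = 0.981, i.e. 98%.

98%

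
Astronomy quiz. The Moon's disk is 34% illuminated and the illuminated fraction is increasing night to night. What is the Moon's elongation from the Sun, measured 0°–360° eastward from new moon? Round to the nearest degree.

From f = (1 − cos θ)/2: cos θ = 1 − 2×0.34 = 0.320; arccos → 71.3°.
Waxing ⇒ before full, so θ = 71.3°.

71°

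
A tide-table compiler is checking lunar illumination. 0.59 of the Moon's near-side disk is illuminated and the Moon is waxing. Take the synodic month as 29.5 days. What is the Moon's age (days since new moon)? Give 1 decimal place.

From f = (1 − cos θ)/2: cos θ = 1 − 2×0.59 = -0.180; arccos → 100.4°.
Before full moon the principal value applies: θ = 100.4°.
That fraction of the synodic month is 100.4/360 × 29.5 d ≈ 8.22 d.

8.2 days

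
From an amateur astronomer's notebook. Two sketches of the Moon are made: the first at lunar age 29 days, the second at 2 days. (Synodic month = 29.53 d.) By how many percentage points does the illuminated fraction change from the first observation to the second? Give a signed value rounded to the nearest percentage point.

+4 pp

θ₁ = 360° × 29/29.53 = 353.5°, f₁ = (1 − cos θ₁)/2 = 0.003.
θ₂ = 360° × 2/29.53 = 24.4°, f₂ = (1 − cos θ₂)/2 = 0.045.
Change = f₂ − f₁ = +0.041 → +4 percentage points.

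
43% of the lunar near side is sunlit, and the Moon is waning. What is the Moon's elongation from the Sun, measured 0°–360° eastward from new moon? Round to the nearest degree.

cos θ = 1 − 2f = 0.140, giving a principal value of 82.0°.
Since the Moon is past full (waning), take the reflex angle: θ = 360° − 82.0° = 278.0°.

278°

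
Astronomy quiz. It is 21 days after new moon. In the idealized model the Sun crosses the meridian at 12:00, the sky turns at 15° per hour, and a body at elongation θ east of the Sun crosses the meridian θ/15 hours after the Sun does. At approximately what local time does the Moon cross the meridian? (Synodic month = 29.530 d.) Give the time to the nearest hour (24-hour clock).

05:00

Elongation θ = 360° × 21/29.530 ≈ 256.0°.
The Moon trails the Sun by θ/15 = 256.0/15 ≈ 17.07 hours.
12:00 + 17.07 h ≈ 05:04 → 05:00 to the nearest hour.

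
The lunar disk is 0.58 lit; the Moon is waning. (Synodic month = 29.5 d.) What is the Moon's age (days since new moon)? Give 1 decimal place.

Invert f = (1 − cos θ)/2 to get cos θ = 1 − 2(0.58) = -0.160, hence θ₀ = arccos -0.160 = 99.2°.
A waning Moon lies in 180°–360°, so θ = 360° − 99.2° = 260.8°.
Age = 29.5 × 260.8°/360° ≈ 21.37 days.

21.4 days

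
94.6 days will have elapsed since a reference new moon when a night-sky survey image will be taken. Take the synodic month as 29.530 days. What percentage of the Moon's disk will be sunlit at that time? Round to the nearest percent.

94.6 d spans 3 complete synodic months (3 × 29.530 = 88.59 d) plus 6.01 d.
Phase angle: θ = 360°·(6.01 d)/(29.530 d) = 73.3°.
cos 73.3° = 0.288, so f = (1 − 0.288)/2 = 0.356, so 36%.

36%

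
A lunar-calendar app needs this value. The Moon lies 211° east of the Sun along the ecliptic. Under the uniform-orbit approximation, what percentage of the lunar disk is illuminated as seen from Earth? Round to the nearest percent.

93%

Half-versine of 211°: (1 − (-0.857))/2 = 0.929, i.e. 93%.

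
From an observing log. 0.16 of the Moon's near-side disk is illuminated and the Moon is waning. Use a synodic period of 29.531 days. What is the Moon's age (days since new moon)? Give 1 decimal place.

cos θ = 1 − 2f = 0.680, giving a principal value of 47.2°.
A waning Moon lies in 180°–360°, so θ = 360° − 47.2° = 312.8°.
That fraction of the synodic month is 312.8/360 × 29.531 d ≈ 25.66 d.

25.7 days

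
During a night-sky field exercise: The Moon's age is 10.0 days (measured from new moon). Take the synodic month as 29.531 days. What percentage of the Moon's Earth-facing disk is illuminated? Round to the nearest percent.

The Moon has covered 10.0/29.531 of its cycle, so θ ≈ 360° × 10.0/29.531 = 121.9°.
With cos θ = (-0.529), the lit fraction is (1 − (-0.529))/2 ≈ 0.764, so 76%.

76%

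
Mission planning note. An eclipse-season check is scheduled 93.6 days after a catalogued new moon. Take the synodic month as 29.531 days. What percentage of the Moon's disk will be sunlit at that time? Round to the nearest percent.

93.6 d spans 3 complete synodic months (3 × 29.531 = 88.59 d) plus 5.01 d.
Phase angle: θ = 360°·(5.01 d)/(29.531 d) = 61.0°.
cos 61.0° = 0.484, so f = (1 − 0.484)/2 = 0.258, so 26%.

26%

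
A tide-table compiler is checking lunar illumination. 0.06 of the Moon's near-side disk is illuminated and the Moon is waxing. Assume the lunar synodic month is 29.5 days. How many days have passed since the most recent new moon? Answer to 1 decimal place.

Invert f = (1 − cos θ)/2 to get cos θ = 1 − 2(0.06) = 0.880, hence θ₀ = arccos 0.880 = 28.4°.
The Moon is waxing (0°–180°), so θ = 28.4° directly.
At 360°/29.5 d per day, 28.4° corresponds to 2.32 days.

2.3 days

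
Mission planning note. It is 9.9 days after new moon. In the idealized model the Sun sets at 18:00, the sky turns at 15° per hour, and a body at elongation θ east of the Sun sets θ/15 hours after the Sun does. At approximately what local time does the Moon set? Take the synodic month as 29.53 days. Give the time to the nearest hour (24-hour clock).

Phase angle: θ = 360°·(9.9 d)/(29.53 d) = 120.7°.
Delay after the Sun = 120.7° / (15°/h) ≈ 8.05 h.
18:00 + 8.05 h ≈ 02:03 → 02:00 to the nearest hour.

02:00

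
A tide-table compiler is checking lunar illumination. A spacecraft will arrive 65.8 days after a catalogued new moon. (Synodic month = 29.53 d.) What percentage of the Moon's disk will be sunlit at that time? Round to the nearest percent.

65.8/29.53 = 2.228 lunations, so 2 complete cycles and 6.74 d into the next.
The Moon has covered 6.74/29.53 of its cycle, so θ ≈ 360° × 6.74/29.53 = 82.2°.
cos 82.2° = 0.136, so f = (1 − 0.136)/2 = 0.432, so 43%.

43%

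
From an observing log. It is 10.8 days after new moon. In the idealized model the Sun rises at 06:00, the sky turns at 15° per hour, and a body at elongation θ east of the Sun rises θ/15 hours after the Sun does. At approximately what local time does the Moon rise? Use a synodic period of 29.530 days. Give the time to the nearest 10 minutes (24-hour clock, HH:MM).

Phase angle: θ = 360°·(10.8 d)/(29.530 d) = 131.7°.
The Moon trails the Sun by θ/15 = 131.7/15 ≈ 8.78 hours.
06:00 + 8.778 h ≈ 14:47 → 14:50 to the nearest ten minutes.

14:50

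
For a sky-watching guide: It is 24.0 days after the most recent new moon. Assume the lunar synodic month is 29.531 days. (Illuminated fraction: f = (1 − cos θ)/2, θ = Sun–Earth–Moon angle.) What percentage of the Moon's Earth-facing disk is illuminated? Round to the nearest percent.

Elongation θ = 360° × 24.0/29.531 ≈ 292.6°.
With cos θ = 0.384, the lit fraction is (1 − 0.384)/2 ≈ 0.308, so 31%.

31%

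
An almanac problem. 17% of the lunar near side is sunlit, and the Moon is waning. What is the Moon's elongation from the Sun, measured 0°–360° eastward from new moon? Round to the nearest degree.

cos θ = 1 − 2f = 0.660, giving a principal value of 48.7°.
Waning ⇒ past full, so θ = 360° − 48.7° = 311.3°.

311°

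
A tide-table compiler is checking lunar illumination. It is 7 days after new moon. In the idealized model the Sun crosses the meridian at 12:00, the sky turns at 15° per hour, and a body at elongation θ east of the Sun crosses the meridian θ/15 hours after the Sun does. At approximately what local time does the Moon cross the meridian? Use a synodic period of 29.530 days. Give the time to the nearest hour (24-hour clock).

The Moon has covered 7/29.530 of its cycle, so θ ≈ 360° × 7/29.530 = 85.3°.
At 15° of sky rotation per hour, 85.3° corresponds to a 5.69 h lag.
12:00 + 5.69 h ≈ 17:41 → 18:00 to the nearest hour.

18:00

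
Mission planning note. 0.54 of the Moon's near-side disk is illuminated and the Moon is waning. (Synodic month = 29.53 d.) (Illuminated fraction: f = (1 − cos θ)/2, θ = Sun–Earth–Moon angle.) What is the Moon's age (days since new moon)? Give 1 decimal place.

From f = (1 − cos θ)/2: cos θ = 1 − 2×0.54 = -0.080; arccos → 94.6°.
A waning Moon lies in 180°–360°, so θ = 360° − 94.6° = 265.4°.
At 360°/29.53 d per day, 265.4° corresponds to 21.77 days.

21.8 days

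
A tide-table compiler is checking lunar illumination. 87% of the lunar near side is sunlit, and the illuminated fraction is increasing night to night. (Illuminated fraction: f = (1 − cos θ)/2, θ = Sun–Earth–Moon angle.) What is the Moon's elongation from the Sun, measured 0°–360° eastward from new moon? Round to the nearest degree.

138°

cos θ = 1 − 2f = -0.740, giving a principal value of 137.7°.
Before full moon the principal value applies: θ = 137.7°.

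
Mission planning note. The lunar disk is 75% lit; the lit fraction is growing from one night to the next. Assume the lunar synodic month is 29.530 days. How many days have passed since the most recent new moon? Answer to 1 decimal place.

9.8 days

From f = (1 − cos θ)/2: cos θ = 1 − 2×0.75 = -0.500; arccos → 120.0°.
The Moon is waxing (0°–180°), so θ = 120.0° directly.
At 360°/29.530 d per day, 120.0° corresponds to 9.84 days.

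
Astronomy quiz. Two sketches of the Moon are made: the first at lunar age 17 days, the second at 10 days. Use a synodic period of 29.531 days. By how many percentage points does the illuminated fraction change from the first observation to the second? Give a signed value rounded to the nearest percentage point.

-18 pp

θ₁ = 360° × 17/29.531 = 207.2°, f₁ = (1 − cos θ₁)/2 = 0.945.
θ₂ = 360° × 10/29.531 = 121.9°, f₂ = (1 − cos θ₂)/2 = 0.764.
Change = f₂ − f₁ = -0.180 → -18 percentage points.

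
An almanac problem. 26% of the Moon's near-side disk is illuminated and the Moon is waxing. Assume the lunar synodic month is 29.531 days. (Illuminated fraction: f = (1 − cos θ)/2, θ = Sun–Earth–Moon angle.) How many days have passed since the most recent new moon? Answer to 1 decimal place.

5.0 days

From f = (1 − cos θ)/2: cos θ = 1 − 2×0.26 = 0.480; arccos → 61.3°.
The Moon is waxing (0°–180°), so θ = 61.3° directly.
Age = 29.531 × 61.3°/360° ≈ 5.03 days.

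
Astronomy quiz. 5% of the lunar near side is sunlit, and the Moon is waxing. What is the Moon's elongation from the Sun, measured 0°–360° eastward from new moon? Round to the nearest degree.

26°

From f = (1 − cos θ)/2: cos θ = 1 − 2×0.05 = 0.900; arccos → 25.8°.
Waxing ⇒ before full, so θ = 25.8°.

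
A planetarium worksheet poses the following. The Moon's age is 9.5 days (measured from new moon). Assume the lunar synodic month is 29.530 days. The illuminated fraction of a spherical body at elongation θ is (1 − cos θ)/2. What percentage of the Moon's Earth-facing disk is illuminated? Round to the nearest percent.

72%

Phase angle: θ = 360°·(9.5 d)/(29.530 d) = 115.8°.
cos 115.8° = (-0.435), so f = (1 − (-0.435))/2 = 0.718, so 72%.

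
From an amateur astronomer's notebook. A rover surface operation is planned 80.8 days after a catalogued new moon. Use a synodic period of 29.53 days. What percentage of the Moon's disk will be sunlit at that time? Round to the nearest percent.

54%

80.8 d spans 2 complete synodic months (2 × 29.53 = 59.06 d) plus 21.74 d.
Elongation θ = 360° × 21.74/29.53 ≈ 265.0°.
Illuminated fraction = (1 − cos 265.0°)/2 = (1 − (-0.087))/2 ≈ 0.543, so 54%.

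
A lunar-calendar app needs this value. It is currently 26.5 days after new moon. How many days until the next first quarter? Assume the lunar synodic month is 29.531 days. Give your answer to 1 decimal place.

10.4 days

First quarter is 0.25 of the way through the cycle: age 0.25 × 29.531 = 7.383 d.
Already past this cycle's first quarter; the next is at 7.383 + 29.531 = 36.914 d, so 36.914 − 26.5 = 10.414 days.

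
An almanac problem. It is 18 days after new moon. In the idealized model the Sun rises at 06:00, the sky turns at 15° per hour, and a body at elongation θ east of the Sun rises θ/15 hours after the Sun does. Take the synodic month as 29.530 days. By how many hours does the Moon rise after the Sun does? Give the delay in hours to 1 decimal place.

14.6 h

Elongation θ = 360° × 18/29.530 ≈ 219.4°.
Delay after the Sun = 219.4° / (15°/h) ≈ 14.63 h.
So the Moon rises 14.63 h after the Sun.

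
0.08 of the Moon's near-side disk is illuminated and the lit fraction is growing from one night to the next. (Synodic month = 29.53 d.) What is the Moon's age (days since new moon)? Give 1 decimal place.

2.7 days

Invert f = (1 − cos θ)/2 to get cos θ = 1 − 2(0.08) = 0.840, hence θ₀ = arccos 0.840 = 32.9°.
The Moon is waxing (0°–180°), so θ = 32.9° directly.
At 360°/29.53 d per day, 32.9° corresponds to 2.70 days.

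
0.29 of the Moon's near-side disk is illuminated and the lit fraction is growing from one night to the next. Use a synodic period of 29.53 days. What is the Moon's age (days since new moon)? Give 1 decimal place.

5.3 days

cos θ = 1 − 2f = 0.420, giving a principal value of 65.2°.
Waxing ⇒ before full, so θ = 65.2°.
That fraction of the synodic month is 65.2/360 × 29.53 d ≈ 5.35 d.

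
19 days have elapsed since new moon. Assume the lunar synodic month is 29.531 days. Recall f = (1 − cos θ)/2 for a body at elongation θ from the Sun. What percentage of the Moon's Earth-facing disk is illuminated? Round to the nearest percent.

The Moon has covered 19/29.531 of its cycle, so θ ≈ 360° × 19/29.531 = 231.6°.
cos 231.6° = (-0.621), so f = (1 − (-0.621))/2 = 0.810, so 81%.

81%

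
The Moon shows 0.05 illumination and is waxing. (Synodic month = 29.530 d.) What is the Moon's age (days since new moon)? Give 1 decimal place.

2.1 days

cos θ = 1 − 2f = 0.900, giving a principal value of 25.8°.
Before full moon the principal value applies: θ = 25.8°.
That fraction of the synodic month is 25.8/360 × 29.530 d ≈ 2.12 d.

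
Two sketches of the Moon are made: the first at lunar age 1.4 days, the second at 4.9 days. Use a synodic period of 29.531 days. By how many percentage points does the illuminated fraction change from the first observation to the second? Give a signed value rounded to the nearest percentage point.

+23 percentage points

θ₁ = 360° × 1.4/29.531 = 17.1°, f₁ = (1 − cos θ₁)/2 = 0.022.
θ₂ = 360° × 4.9/29.531 = 59.7°, f₂ = (1 − cos θ₂)/2 = 0.248.
Change = f₂ − f₁ = +0.226 → +23 percentage points.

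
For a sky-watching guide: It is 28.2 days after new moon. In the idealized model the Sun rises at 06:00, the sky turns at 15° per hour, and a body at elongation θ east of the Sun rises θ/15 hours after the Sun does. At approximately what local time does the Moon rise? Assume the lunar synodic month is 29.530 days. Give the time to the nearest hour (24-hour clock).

Phase angle: θ = 360°·(28.2 d)/(29.530 d) = 343.8°.
Delay after the Sun = 343.8° / (15°/h) ≈ 22.92 h.
06:00 + 22.92 h ≈ 04:55 → 05:00 to the nearest hour.

05:00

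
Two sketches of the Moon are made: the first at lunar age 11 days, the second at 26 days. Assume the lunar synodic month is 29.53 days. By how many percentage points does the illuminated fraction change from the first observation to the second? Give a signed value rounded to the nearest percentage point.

θ₁ = 360° × 11/29.53 = 134.1°, f₁ = (1 − cos θ₁)/2 = 0.848.
θ₂ = 360° × 26/29.53 = 317.0°, f₂ = (1 − cos θ₂)/2 = 0.135.
Change = f₂ − f₁ = -0.713 → -71 percentage points.

-71 percentage points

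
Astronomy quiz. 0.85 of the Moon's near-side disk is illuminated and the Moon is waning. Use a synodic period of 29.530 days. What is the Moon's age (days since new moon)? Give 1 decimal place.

18.5 days

cos θ = 1 − 2f = -0.700, giving a principal value of 134.4°.
Since the Moon is past full (waning), take the reflex angle: θ = 360° − 134.4° = 225.6°.
At 360°/29.530 d per day, 225.6° corresponds to 18.50 days.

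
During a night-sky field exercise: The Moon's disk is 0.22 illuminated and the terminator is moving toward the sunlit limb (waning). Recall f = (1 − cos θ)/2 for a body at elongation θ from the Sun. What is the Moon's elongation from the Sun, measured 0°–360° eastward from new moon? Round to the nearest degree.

304°

Invert f = (1 − cos θ)/2 to get cos θ = 1 − 2(0.22) = 0.560, hence θ₀ = arccos 0.560 = 55.9°.
A waning Moon lies in 180°–360°, so θ = 360° − 55.9° = 304.1°.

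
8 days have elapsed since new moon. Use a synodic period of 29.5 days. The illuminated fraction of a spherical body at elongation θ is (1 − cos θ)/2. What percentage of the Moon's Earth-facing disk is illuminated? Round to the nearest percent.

The Moon has covered 8/29.5 of its cycle, so θ ≈ 360° × 8/29.5 = 97.6°.
Illuminated fraction = (1 − cos 97.6°)/2 = (1 − (-0.133))/2 ≈ 0.566, so 57%.

57%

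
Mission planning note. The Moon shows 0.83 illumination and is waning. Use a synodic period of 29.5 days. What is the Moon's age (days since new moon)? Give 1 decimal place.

From f = (1 − cos θ)/2: cos θ = 1 − 2×0.83 = -0.660; arccos → 131.3°.
Waning ⇒ past full, so θ = 360° − 131.3° = 228.7°.
At 360°/29.5 d per day, 228.7° corresponds to 18.74 days.

18.7 days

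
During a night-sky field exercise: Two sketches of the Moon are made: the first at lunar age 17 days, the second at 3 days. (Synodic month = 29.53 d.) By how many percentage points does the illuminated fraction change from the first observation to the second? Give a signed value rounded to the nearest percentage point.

θ₁ = 360° × 17/29.53 = 207.2°, f₁ = (1 − cos θ₁)/2 = 0.945.
θ₂ = 360° × 3/29.53 = 36.6°, f₂ = (1 − cos θ₂)/2 = 0.098.
Change = f₂ − f₁ = -0.846 → -85 percentage points.

-85 percentage points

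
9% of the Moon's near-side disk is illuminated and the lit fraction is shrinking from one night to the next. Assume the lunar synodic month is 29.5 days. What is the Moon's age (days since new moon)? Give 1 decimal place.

26.6 days

cos θ = 1 − 2f = 0.820, giving a principal value of 34.9°.
Since the Moon is past full (waning), take the reflex angle: θ = 360° − 34.9° = 325.1°.
That fraction of the synodic month is 325.1/360 × 29.5 d ≈ 26.64 d.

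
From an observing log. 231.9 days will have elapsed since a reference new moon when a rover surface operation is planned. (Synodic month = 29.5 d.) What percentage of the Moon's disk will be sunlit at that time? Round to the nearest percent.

231.9 d spans 7 complete synodic months (7 × 29.5 = 206.50 d) plus 25.40 d.
The Moon has covered 25.40/29.5 of its cycle, so θ ≈ 360° × 25.40/29.5 = 310.0°.
With cos θ = 0.642, the lit fraction is (1 − 0.642)/2 ≈ 0.179, so 18%.

18%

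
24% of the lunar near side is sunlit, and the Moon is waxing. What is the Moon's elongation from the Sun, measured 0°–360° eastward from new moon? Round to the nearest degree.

59°

cos θ = 1 − 2f = 0.520, giving a principal value of 58.7°.
Waxing ⇒ before full, so θ = 58.7°.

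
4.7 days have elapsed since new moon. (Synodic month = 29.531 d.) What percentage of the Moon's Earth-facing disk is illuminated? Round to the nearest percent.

23%

Elongation θ = 360° × 4.7/29.531 ≈ 57.3°.
With cos θ = 0.540, the lit fraction is (1 − 0.540)/2 ≈ 0.230, so 23%.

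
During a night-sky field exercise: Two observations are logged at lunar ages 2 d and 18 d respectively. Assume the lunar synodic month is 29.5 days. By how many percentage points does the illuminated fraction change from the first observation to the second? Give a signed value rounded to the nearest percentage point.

First observation: θ = 360°·2/29.5 = 24.4°, so f = 0.045.
Second observation: θ = 219.7°, f = 0.885.
Δf = 0.885 − 0.045 = +0.840, i.e. +84 pp.

+84 pp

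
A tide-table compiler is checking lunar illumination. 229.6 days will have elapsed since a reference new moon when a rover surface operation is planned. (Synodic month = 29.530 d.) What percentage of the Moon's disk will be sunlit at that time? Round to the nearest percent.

42%

229.6/29.530 = 7.775 lunations, so 7 complete cycles and 22.89 d into the next.
Phase angle: θ = 360°·(22.89 d)/(29.530 d) = 279.1°.
With cos θ = 0.157, the lit fraction is (1 − 0.157)/2 ≈ 0.421, so 42%.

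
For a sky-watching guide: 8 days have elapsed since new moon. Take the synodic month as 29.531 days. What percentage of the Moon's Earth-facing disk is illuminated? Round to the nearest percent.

57%

Phase angle: θ = 360°·(8 d)/(29.531 d) = 97.5°.
Illuminated fraction = (1 − cos 97.5°)/2 = (1 − (-0.131))/2 ≈ 0.565, so 57%.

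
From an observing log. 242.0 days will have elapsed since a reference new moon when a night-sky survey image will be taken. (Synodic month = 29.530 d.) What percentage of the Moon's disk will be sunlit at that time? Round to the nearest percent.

33%

242.0 d spans 8 complete synodic months (8 × 29.530 = 236.24 d) plus 5.76 d.
The Moon has covered 5.76/29.530 of its cycle, so θ ≈ 360° × 5.76/29.530 = 70.2°.
Illuminated fraction = (1 − cos 70.2°)/2 = (1 − 0.338)/2 ≈ 0.331, so 33%.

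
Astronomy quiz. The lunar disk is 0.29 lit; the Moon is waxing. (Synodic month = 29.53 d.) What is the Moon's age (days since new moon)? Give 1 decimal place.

5.3 days

Invert f = (1 − cos θ)/2 to get cos θ = 1 − 2(0.29) = 0.420, hence θ₀ = arccos 0.420 = 65.2°.
Waxing ⇒ before full, so θ = 65.2°.
That fraction of the synodic month is 65.2/360 × 29.53 d ≈ 5.35 d.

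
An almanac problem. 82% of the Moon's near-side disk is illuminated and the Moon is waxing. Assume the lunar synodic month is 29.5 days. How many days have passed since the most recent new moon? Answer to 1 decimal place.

10.6 days

Invert f = (1 − cos θ)/2 to get cos θ = 1 − 2(0.82) = -0.640, hence θ₀ = arccos -0.640 = 129.8°.
The Moon is waxing (0°–180°), so θ = 129.8° directly.
That fraction of the synodic month is 129.8/360 × 29.5 d ≈ 10.64 d.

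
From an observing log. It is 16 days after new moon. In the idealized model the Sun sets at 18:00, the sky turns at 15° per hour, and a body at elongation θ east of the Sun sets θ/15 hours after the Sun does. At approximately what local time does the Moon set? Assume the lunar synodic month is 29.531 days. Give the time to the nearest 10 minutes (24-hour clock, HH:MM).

07:00

Phase angle: θ = 360°·(16 d)/(29.531 d) = 195.0°.
Delay after the Sun = 195.0° / (15°/h) ≈ 13.00 h.
18:00 + 13.003 h ≈ 07:00 → 07:00 to the nearest ten minutes.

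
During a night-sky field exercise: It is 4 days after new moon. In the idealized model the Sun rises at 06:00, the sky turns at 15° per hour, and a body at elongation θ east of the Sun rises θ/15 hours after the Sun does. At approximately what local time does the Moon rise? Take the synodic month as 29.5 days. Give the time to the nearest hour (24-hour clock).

09:00

The Moon has covered 4/29.5 of its cycle, so θ ≈ 360° × 4/29.5 = 48.8°.
At 15° of sky rotation per hour, 48.8° corresponds to a 3.25 h lag.
06:00 + 3.25 h ≈ 09:15 → 09:00 to the nearest hour.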